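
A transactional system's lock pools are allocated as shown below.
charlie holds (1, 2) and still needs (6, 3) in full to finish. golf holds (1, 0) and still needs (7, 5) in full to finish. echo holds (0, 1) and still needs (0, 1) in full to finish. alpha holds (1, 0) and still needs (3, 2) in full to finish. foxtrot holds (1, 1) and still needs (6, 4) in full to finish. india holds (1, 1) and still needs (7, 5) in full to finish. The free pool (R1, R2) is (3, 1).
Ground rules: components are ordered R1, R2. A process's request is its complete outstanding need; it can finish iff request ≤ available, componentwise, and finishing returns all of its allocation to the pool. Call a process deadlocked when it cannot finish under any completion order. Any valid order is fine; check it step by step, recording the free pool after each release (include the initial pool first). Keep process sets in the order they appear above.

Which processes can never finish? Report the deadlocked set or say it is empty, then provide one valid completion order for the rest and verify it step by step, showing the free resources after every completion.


Deadlocked: charlie, golf, foxtrot and india.
Key observation: after echo, alpha complete, (4, 2) is the best the pool ever gets, yet each leftover process wants more R1.
The rest can finish in the order echo, alpha. Walking it through:
  pool = (3, 1)
  echo: need (0, 1) fits (3, 1); releases (0, 1), pool now (3, 2)
  alpha: need (3, 2) fits (3, 2); releases (1, 0), pool now (4, 2)
None of the blocked processes ever fits:
  blocked: charlie wants (6, 3), pool (4, 2) — not enough R1 and R2
  blocked: golf wants (7, 5), pool (4, 2) — not enough R1 and R2
  blocked: foxtrot wants (6, 4), pool (4, 2) — not enough R1 and R2
  blocked: india wants (7, 5), pool (4, 2) — not enough R1 and R2


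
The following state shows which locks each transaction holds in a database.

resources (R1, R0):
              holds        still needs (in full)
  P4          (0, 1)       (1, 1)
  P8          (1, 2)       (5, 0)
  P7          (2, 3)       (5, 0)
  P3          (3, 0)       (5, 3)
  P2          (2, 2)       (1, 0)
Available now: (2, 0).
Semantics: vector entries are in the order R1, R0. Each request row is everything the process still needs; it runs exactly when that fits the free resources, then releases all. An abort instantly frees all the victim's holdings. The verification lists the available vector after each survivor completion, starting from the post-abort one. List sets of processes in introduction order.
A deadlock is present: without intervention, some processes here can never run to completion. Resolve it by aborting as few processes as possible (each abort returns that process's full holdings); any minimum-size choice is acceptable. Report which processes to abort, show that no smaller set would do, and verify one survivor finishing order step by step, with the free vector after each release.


Abort P3.
Key observation: aborting P3 returns (3, 0), and P7 — hopeless before — runs at step 3 with the returned capacity in the pool.
Why nothing smaller works: aborting no one leaves the state deadlocked as given.
Survivors finish in the order: P2, P4, P7, P8. Step-by-step check (pool after the aborts first):
  pool = (5, 0)
  P2: need (1, 0) fits (5, 0); releases (2, 2), pool now (7, 2)
  P4: need (1, 1) fits (7, 2); releases (0, 1), pool now (7, 3)
  P7: need (5, 0) fits (7, 3); releases (2, 3), pool now (9, 6)
  P8: need (5, 0) fits (9, 6); releases (1, 2), pool now (10, 8)


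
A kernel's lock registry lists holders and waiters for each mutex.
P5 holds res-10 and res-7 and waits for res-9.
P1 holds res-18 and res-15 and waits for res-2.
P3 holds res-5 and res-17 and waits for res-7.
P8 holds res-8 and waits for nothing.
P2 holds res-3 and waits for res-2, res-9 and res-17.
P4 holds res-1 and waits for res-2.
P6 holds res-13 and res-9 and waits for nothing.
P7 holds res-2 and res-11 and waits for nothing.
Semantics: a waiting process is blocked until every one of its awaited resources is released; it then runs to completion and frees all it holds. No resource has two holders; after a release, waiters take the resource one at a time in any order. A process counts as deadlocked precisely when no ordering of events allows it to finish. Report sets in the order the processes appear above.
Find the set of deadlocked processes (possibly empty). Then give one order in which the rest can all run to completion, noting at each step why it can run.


The deadlocked set is empty.
Key observation: no waiting chain loops back on itself — every chain ends at a process that waits on nothing, so everyone eventually runs.
A valid finishing order for the others: P6, P5, P7, P8, P4, P1, P3, P2.
Step-by-step check:
  P6: no waits; runs immediately, freeing res-13 and res-9
  run P5 (all its waits — res-9 — are resolved); releases res-10 and res-7
  P7: no waits; runs immediately, freeing res-2 and res-11
  P8: no waits; runs immediately, freeing res-8
  run P4 (all its waits — res-2 — are resolved); releases res-1
  run P1 (all its waits — res-2 — are resolved); releases res-18 and res-15
  run P3 (all its waits — res-7 — are resolved); releases res-5 and res-17
  run P2 (all its waits — res-2, res-9 and res-17 — are resolved); releases res-3


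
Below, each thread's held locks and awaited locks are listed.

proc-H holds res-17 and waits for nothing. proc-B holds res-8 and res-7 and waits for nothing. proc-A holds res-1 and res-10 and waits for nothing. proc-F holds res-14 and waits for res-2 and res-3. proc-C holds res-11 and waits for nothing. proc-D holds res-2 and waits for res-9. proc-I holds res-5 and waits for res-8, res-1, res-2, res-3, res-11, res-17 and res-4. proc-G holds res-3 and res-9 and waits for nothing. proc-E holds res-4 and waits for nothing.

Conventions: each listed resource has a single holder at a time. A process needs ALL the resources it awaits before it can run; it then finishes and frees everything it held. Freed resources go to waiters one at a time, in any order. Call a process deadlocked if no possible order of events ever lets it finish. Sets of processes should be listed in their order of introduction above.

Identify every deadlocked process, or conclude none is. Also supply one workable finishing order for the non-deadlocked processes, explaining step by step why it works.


No process is deadlocked.
Key observation: although several processes wait, no cycle exists — each chain bottoms out at a free runner.
The rest can finish in the order proc-G, proc-A, proc-C, proc-E, proc-B, proc-D, proc-F, proc-H, proc-I.
Walking it through:
  proc-G waits on nothing -> runs at once and releases res-3 and res-9
  proc-A waits on nothing -> runs at once and releases res-1 and res-10
  proc-C waits on nothing -> runs at once and releases res-11
  proc-E waits on nothing -> runs at once and releases res-4
  proc-B waits on nothing -> runs at once and releases res-8 and res-7
  proc-D: everything it awaited (res-9) is free; runs, freeing res-2
  proc-F: everything it awaited (res-2 and res-3) is free; runs, freeing res-14
  proc-H waits on nothing -> runs at once and releases res-17
  proc-I: everything it awaited (res-8, res-1, res-2, res-3, res-11, res-17 and res-4) is free; runs, freeing res-5


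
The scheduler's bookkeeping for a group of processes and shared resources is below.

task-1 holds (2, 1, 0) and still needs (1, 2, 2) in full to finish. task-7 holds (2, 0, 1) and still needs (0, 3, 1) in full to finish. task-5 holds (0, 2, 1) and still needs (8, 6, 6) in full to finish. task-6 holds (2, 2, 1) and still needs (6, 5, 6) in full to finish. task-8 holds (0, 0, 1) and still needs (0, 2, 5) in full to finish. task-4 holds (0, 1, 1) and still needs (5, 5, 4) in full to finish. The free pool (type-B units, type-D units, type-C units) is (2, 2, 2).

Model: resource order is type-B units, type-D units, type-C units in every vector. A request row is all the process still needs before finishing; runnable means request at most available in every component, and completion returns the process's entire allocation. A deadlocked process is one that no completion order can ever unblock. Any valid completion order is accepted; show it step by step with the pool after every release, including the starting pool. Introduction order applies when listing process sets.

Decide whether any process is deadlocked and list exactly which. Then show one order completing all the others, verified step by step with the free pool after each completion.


The deadlocked set is task-5, task-6, task-8 and task-4.
Key observation: after task-1, task-7 complete, (6, 3, 3) is the best the pool ever gets, yet each leftover process wants more type-C units.
A valid finishing order for the others: task-1, task-7. Step-by-step check:
  pool = (2, 2, 2)
  task-1 needs (1, 2, 2) <= (2, 2, 2) -> finishes; pool += (2, 1, 0) = (4, 3, 2)
  task-7 needs (0, 3, 1) <= (4, 3, 2) -> finishes; pool += (2, 0, 1) = (6, 3, 3)
The stuck group stays short no matter what:
  task-5 still needs (8, 6, 6) but only (6, 3, 3) is free — short on type-B units, type-D units and type-C units
  task-6 still needs (6, 5, 6) but only (6, 3, 3) is free — short on type-D units and type-C units
  task-8 still needs (0, 2, 5) but only (6, 3, 3) is free — short on type-C units
  task-4 still needs (5, 5, 4) but only (6, 3, 3) is free — short on type-D units and type-C units


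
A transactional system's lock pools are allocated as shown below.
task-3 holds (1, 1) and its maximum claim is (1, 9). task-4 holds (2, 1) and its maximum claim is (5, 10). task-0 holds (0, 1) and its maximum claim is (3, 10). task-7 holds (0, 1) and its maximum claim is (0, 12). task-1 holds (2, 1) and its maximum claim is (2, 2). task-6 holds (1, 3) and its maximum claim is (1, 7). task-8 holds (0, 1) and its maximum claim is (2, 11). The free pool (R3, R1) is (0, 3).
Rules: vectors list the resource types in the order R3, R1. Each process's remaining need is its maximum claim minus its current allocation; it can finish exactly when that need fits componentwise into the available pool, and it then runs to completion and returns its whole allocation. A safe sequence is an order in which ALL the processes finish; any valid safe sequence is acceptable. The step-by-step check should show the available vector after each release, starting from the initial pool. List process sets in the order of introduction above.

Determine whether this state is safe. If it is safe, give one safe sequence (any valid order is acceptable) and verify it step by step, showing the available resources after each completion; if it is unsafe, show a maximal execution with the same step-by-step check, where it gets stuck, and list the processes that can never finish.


The state is UNSAFE.
Key observation: once task-1, task-6 finish, the pool peaks at (3, 7) — and every remaining process still needs more R1 than that.
A maximal execution: task-1, task-6 — then nothing else fits. Walking it through:
  pool = (0, 3)
  task-1 needs (0, 1) <= (0, 3) -> finishes; pool += (2, 1) = (2, 4)
  task-6 needs (0, 4) <= (2, 4) -> finishes; pool += (1, 3) = (3, 7)
  task-3 cannot run: need (0, 8) vs free (3, 7) (insufficient R1)
  task-4 cannot run: need (3, 9) vs free (3, 7) (insufficient R1)
  task-0 cannot run: need (3, 9) vs free (3, 7) (insufficient R1)
  task-7 cannot run: need (0, 11) vs free (3, 7) (insufficient R1)
  task-8 cannot run: need (2, 10) vs free (3, 7) (insufficient R1)
Never able to finish: task-3, task-4, task-0, task-7 and task-8.


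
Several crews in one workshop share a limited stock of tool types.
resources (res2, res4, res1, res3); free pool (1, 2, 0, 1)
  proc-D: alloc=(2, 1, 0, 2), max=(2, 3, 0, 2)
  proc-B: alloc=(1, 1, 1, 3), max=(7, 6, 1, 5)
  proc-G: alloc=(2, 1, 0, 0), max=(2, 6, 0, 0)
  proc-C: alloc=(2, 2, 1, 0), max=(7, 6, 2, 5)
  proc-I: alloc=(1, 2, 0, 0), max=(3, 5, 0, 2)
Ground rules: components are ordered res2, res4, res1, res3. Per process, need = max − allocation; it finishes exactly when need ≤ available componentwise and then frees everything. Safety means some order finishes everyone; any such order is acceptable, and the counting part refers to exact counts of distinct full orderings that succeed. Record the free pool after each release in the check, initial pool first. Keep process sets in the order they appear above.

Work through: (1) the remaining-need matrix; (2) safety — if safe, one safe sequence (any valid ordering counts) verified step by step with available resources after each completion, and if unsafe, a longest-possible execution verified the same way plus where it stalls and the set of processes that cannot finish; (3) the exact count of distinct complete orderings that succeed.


(1) Outstanding need per process (order res2, res4, res1, res3):
  proc-D: (0, 2, 0, 0)
  proc-B: (6, 5, 0, 2)
  proc-G: (0, 5, 0, 0)
  proc-C: (5, 4, 1, 5)
  proc-I: (2, 3, 0, 2)
(2) SAFE — a valid safe sequence is proc-D, proc-I, proc-G, proc-B, proc-C.
Key observation: reading the order forward, proc-D is the first process whose need (0, 2, 0, 0) meets the free pool (1, 2, 0, 1) exactly on a resource it requests.
Step-by-step check:
  pool = (1, 2, 0, 1)
  proc-D: need (0, 2, 0, 0) fits (1, 2, 0, 1); releases (2, 1, 0, 2), pool now (3, 3, 0, 3)
  proc-I: need (2, 3, 0, 2) fits (3, 3, 0, 3); releases (1, 2, 0, 0), pool now (4, 5, 0, 3)
  proc-G: need (0, 5, 0, 0) fits (4, 5, 0, 3); releases (2, 1, 0, 0), pool now (6, 6, 0, 3)
  proc-B: need (6, 5, 0, 2) fits (6, 6, 0, 3); releases (1, 1, 1, 3), pool now (7, 7, 1, 6)
  proc-C: need (5, 4, 1, 5) fits (7, 7, 1, 6); releases (2, 2, 1, 0), pool now (9, 9, 2, 6)
(3) Precisely 1 of the possible complete orderings is a safe sequence.


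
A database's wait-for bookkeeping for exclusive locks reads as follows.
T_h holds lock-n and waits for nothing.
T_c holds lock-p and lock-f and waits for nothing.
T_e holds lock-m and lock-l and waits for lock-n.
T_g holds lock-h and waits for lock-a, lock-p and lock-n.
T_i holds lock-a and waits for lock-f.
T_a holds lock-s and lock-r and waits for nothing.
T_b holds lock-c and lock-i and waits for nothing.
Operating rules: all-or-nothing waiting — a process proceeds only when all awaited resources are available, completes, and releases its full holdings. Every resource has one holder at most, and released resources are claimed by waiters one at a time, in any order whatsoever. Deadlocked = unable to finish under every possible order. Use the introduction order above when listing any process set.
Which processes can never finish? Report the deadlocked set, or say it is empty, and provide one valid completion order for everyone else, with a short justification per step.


No process is deadlocked.
Key observation: every chain of waits terminates; starting from the processes that wait on nothing, all the rest unlock in turn.
One completion order for the rest: T_c, T_h, T_b, T_e, T_i, T_a, T_g.
Verifying each step:
  T_c: no waits; runs immediately, freeing lock-p and lock-f
  T_h: no waits; runs immediately, freeing lock-n
  T_b: no waits; runs immediately, freeing lock-c and lock-i
  T_e waits on lock-n — all released -> runs and releases lock-m and lock-l
  T_i waits on lock-f — all released -> runs and releases lock-a
  T_a: no waits; runs immediately, freeing lock-s and lock-r
  T_g waits on lock-a, lock-p and lock-n — all released -> runs and releases lock-h


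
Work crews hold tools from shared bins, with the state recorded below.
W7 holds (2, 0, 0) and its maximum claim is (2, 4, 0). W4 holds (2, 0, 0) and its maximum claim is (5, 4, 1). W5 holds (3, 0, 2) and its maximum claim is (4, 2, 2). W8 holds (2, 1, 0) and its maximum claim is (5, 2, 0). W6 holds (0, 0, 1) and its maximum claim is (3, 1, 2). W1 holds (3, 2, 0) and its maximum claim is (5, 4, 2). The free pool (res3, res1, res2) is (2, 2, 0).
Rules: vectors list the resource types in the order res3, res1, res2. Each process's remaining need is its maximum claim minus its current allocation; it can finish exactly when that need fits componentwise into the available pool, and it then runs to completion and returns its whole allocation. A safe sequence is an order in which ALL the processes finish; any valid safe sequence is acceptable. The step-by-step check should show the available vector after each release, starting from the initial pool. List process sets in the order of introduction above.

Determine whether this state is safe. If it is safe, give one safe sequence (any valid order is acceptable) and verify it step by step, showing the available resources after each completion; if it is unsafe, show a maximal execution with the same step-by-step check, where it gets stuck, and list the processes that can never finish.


SAFE. One safe sequence: W5, W1, W7, W4, W6, W8.
Key observation: W5 is the earliest step where a requested resource binds exactly: need (1, 2, 0), pool (2, 2, 0) at its turn.
Step-by-step check:
  pool = (2, 2, 0)
  W5: need (1, 2, 0) fits (2, 2, 0); releases (3, 0, 2), pool now (5, 2, 2)
  W1: need (2, 2, 2) fits (5, 2, 2); releases (3, 2, 0), pool now (8, 4, 2)
  W7: need (0, 4, 0) fits (8, 4, 2); releases (2, 0, 0), pool now (10, 4, 2)
  W4: need (3, 4, 1) fits (10, 4, 2); releases (2, 0, 0), pool now (12, 4, 2)
  W6: need (3, 1, 1) fits (12, 4, 2); releases (0, 0, 1), pool now (12, 4, 3)
  W8: need (3, 1, 0) fits (12, 4, 3); releases (2, 1, 0), pool now (14, 5, 3)


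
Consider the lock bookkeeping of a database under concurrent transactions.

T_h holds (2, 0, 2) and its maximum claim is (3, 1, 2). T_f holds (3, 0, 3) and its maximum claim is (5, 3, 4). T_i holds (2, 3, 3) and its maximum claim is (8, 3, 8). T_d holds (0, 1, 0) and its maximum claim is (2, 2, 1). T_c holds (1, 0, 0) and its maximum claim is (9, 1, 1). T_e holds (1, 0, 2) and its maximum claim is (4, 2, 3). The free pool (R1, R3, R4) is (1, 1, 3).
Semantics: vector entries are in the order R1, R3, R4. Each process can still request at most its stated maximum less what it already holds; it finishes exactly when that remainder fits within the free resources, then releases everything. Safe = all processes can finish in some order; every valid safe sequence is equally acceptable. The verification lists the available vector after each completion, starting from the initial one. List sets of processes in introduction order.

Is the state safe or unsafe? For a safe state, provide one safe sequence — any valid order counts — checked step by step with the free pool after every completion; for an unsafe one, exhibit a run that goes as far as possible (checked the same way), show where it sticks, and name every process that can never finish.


UNSAFE.
Key observation: after T_h, T_d, T_e the pool peaks at (4, 2, 7), and each blocked process is short somewhere: T_f on R3; T_i on R1; T_c on R1.
Going as far as possible: T_h, T_d, T_e; after that, nothing fits. Step-by-step check:
  pool = (1, 1, 3)
  T_h: need (1, 1, 0) fits (1, 1, 3); releases (2, 0, 2), pool now (3, 1, 5)
  T_d: need (2, 1, 1) fits (3, 1, 5); releases (0, 1, 0), pool now (3, 2, 5)
  T_e: need (3, 2, 1) fits (3, 2, 5); releases (1, 0, 2), pool now (4, 2, 7)
  blocked: T_f wants (2, 3, 1), pool (4, 2, 7) — not enough R3
  blocked: T_i wants (6, 0, 5), pool (4, 2, 7) — not enough R1
  blocked: T_c wants (8, 1, 1), pool (4, 2, 7) — not enough R1
Processes that can never finish: T_f, T_i and T_c.


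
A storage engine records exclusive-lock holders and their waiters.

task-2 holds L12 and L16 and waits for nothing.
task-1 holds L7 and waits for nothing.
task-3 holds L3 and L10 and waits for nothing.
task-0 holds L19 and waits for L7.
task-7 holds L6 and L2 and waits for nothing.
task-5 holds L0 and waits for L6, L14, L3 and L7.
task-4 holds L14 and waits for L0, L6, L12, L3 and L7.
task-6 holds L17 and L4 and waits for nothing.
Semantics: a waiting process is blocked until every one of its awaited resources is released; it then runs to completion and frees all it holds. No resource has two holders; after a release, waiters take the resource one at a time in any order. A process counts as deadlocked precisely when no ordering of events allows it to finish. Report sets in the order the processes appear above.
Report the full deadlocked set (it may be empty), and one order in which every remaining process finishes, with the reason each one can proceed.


The deadlocked set is task-5 and task-4.
Key observation: the waits loop around task-5 -> task-4 -> task-5 with no way out; no other process is dragged down with it.
The rest can finish in the order task-3, task-6, task-1, task-7, task-0, task-2.
Verifying each step:
  run task-3 (it waits on nothing); releases L3 and L10
  run task-6 (it waits on nothing); releases L17 and L4
  run task-1 (it waits on nothing); releases L7
  run task-7 (it waits on nothing); releases L6 and L2
  task-0: everything it awaited (L7) is free; runs, freeing L19
  run task-2 (it waits on nothing); releases L12 and L16


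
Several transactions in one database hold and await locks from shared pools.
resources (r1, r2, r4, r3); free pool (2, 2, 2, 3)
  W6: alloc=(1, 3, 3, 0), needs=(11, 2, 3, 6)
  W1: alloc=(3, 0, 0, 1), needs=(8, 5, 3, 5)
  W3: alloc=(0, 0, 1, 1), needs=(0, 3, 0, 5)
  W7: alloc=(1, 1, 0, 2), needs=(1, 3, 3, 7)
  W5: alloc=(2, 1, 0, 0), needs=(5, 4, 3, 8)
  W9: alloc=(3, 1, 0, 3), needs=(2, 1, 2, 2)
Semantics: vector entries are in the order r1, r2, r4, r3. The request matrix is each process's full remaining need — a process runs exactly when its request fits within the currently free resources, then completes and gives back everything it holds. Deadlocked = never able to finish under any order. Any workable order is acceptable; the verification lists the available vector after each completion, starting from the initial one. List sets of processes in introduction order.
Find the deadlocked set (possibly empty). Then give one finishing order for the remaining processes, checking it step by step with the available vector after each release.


No process is deadlocked.
Key observation: beginning at W9, releases accumulate fast enough that every process eventually fits.
One completion order for the rest: W9, W3, W7, W5, W1, W6. Step-by-step check:
  pool = (2, 2, 2, 3)
  W9 needs (2, 1, 2, 2) <= (2, 2, 2, 3) -> finishes; pool += (3, 1, 0, 3) = (5, 3, 2, 6)
  W3 needs (0, 3, 0, 5) <= (5, 3, 2, 6) -> finishes; pool += (0, 0, 1, 1) = (5, 3, 3, 7)
  W7 needs (1, 3, 3, 7) <= (5, 3, 3, 7) -> finishes; pool += (1, 1, 0, 2) = (6, 4, 3, 9)
  W5 needs (5, 4, 3, 8) <= (6, 4, 3, 9) -> finishes; pool += (2, 1, 0, 0) = (8, 5, 3, 9)
  W1 needs (8, 5, 3, 5) <= (8, 5, 3, 9) -> finishes; pool += (3, 0, 0, 1) = (11, 5, 3, 10)
  W6 needs (11, 2, 3, 6) <= (11, 5, 3, 10) -> finishes; pool += (1, 3, 3, 0) = (12, 8, 6, 10)


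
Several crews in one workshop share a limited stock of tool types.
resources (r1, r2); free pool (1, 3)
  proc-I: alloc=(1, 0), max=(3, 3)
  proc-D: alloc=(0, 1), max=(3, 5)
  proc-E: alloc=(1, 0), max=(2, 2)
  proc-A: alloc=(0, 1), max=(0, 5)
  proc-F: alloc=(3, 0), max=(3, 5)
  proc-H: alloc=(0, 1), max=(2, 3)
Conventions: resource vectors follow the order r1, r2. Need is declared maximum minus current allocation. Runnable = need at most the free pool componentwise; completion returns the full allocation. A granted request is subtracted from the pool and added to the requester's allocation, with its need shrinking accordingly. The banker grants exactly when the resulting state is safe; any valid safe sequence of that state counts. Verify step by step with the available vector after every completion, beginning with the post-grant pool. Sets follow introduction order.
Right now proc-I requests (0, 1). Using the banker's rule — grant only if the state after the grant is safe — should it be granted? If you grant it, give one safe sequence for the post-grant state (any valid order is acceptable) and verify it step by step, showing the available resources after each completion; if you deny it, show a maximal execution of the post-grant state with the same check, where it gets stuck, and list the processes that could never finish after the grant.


GRANT: granting preserves safety; a valid post-grant sequence is proc-E, proc-H, proc-I, proc-D, proc-F, proc-A.
Key observation: with (1, 2) left after the transfer, proc-E can run at once — the state stays safe.
Verifying the post-grant state step by step:
  pool = (1, 2)
  run proc-E (needs (1, 2), free (1, 2)); after release of (1, 0) the pool is (2, 2)
  run proc-H (needs (2, 2), free (2, 2)); after release of (0, 1) the pool is (2, 3)
  run proc-I (needs (2, 2), free (2, 3)); after release of (1, 1) the pool is (3, 4)
  run proc-D (needs (3, 4), free (3, 4)); after release of (0, 1) the pool is (3, 5)
  run proc-F (needs (0, 5), free (3, 5)); after release of (3, 0) the pool is (6, 5)
  run proc-A (needs (0, 4), free (6, 5)); after release of (0, 1) the pool is (6, 6)


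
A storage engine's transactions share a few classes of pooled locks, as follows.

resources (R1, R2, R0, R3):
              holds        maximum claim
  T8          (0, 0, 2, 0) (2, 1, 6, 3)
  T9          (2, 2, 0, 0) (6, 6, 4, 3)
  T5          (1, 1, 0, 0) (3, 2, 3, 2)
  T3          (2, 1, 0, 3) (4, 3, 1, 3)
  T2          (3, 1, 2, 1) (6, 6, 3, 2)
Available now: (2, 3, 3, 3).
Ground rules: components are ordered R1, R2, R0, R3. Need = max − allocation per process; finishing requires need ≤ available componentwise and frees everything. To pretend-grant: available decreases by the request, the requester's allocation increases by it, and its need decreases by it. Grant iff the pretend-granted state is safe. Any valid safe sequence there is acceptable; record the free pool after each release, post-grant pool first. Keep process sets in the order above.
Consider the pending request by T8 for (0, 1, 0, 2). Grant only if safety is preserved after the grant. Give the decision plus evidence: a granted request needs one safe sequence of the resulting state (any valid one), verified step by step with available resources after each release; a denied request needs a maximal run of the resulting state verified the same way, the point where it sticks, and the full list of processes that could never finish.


DENY: after the grant no complete ordering would exist.
Key observation: after T3, T5 the pool peaks at (5, 4, 3, 4), and each blocked process is short somewhere: T8 on R0; T9 on R0; T2 on R2.
After a pretend grant, a maximal execution: T3, T5 — then nothing else fits. Step-by-step check:
  pool = (2, 2, 3, 1)
  T3 needs (2, 2, 1, 0) <= (2, 2, 3, 1) -> finishes; pool += (2, 1, 0, 3) = (4, 3, 3, 4)
  T5 needs (2, 1, 3, 2) <= (4, 3, 3, 4) -> finishes; pool += (1, 1, 0, 0) = (5, 4, 3, 4)
  T8 still needs (2, 0, 4, 1) but only (5, 4, 3, 4) is free — short on R0
  T9 still needs (4, 4, 4, 3) but only (5, 4, 3, 4) is free — short on R0
  T2 still needs (3, 5, 1, 1) but only (5, 4, 3, 4) is free — short on R2
Post-grant, the permanently blocked set is T8, T9 and T2.


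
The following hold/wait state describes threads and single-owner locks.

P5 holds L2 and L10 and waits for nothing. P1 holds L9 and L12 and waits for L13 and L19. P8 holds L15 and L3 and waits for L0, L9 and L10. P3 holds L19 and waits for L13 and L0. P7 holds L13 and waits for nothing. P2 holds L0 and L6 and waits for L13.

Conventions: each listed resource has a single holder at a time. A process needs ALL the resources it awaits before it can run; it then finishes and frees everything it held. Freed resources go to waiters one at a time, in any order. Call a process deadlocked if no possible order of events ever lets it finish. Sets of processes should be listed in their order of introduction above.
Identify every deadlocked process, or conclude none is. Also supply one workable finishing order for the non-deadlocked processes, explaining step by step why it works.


Nothing here is deadlocked.
Key observation: every chain of waits terminates; starting from the processes that wait on nothing, all the rest unlock in turn.
The rest can finish in the order P7, P2, P3, P1, P5, P8.
Verifying each step:
  P7 waits on nothing -> runs at once and releases L13
  P2: everything it awaited (L13) is free; runs, freeing L0 and L6
  P3: everything it awaited (L13 and L0) is free; runs, freeing L19
  P1: everything it awaited (L13 and L19) is free; runs, freeing L9 and L12
  P5 waits on nothing -> runs at once and releases L2 and L10
  P8: everything it awaited (L0, L9 and L10) is free; runs, freeing L15 and L3


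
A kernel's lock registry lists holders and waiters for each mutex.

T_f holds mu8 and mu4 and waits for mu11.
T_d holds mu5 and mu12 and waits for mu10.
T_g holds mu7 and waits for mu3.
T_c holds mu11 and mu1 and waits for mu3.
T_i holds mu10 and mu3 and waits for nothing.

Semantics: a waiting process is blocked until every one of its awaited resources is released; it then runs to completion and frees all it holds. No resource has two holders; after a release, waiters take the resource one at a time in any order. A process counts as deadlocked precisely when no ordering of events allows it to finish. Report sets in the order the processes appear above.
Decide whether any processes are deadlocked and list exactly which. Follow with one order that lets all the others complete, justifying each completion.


The deadlocked set is empty.
Key observation: the waits form no ring: some process can always run, and its releases unblock the others one by one.
The rest can finish in the order T_i, T_g, T_d, T_c, T_f.
Step-by-step check:
  T_i: no waits; runs immediately, freeing mu10 and mu3
  run T_g (all its waits — mu3 — are resolved); releases mu7
  run T_d (all its waits — mu10 — are resolved); releases mu5 and mu12
  run T_c (all its waits — mu3 — are resolved); releases mu11 and mu1
  run T_f (all its waits — mu11 — are resolved); releases mu8 and mu4


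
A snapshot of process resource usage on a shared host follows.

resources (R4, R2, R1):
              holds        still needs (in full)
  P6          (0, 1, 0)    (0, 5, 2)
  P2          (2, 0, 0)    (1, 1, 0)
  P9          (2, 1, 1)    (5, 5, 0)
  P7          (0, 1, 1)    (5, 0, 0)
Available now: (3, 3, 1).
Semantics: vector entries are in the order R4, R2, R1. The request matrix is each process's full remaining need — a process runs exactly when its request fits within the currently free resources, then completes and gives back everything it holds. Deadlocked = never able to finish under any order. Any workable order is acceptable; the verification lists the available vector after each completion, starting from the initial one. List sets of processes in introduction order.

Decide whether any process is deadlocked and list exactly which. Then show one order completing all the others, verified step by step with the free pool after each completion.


Deadlocked set: P6 and P9.
Key observation: even finishing P2, P7 leaves just (5, 4, 2) free — too little R2 for any of the remaining processes.
A valid finishing order for the others: P2, P7. Step-by-step check:
  pool = (3, 3, 1)
  P2 needs (1, 1, 0) <= (3, 3, 1) -> finishes; pool += (2, 0, 0) = (5, 3, 1)
  P7 needs (5, 0, 0) <= (5, 3, 1) -> finishes; pool += (0, 1, 1) = (5, 4, 2)
None of the blocked processes ever fits:
  P6 still needs (0, 5, 2) but only (5, 4, 2) is free — short on R2
  P9 still needs (5, 5, 0) but only (5, 4, 2) is free — short on R2


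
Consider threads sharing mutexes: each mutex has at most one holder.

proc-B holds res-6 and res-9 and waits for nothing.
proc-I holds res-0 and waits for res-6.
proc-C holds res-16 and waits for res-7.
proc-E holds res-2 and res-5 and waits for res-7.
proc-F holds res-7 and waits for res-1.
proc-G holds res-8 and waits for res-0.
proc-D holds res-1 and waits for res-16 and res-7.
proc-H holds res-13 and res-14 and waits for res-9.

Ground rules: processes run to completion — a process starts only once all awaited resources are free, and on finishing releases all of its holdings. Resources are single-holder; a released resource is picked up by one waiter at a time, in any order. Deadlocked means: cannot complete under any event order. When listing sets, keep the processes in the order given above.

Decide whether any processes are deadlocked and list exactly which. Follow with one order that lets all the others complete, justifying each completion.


Deadlocked: proc-C, proc-E, proc-F and proc-D.
Key observation: the cycle proc-C -> proc-F -> proc-D -> proc-C can never break — each member waits on the next; proc-E waits into the deadlock from upstream.
The rest can finish in the order proc-B, proc-I, proc-H, proc-G.
Walking it through:
  run proc-B (it waits on nothing); releases res-6 and res-9
  proc-I: everything it awaited (res-6) is free; runs, freeing res-0
  proc-H: everything it awaited (res-9) is free; runs, freeing res-13 and res-14
  proc-G: everything it awaited (res-0) is free; runs, freeing res-8


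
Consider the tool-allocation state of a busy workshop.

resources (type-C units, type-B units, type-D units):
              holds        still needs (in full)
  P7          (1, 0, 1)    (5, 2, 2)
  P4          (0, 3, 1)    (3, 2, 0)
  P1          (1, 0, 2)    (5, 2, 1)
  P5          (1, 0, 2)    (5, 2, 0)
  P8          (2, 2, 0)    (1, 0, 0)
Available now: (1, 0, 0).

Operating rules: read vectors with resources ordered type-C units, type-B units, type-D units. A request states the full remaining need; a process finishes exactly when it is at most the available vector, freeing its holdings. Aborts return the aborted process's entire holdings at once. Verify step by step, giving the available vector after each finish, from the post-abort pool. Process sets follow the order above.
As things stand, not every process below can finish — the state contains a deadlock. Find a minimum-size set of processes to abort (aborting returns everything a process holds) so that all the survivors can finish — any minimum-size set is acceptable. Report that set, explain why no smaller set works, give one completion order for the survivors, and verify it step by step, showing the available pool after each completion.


Minimum abort set: P7 and P5.
Key observation: the deadlocked P1 becomes finishable only because P7 and P5 released (2, 0, 3); it completes at step 2 below.
Minimality, checking each single-abort alternative: P7 alone leaves P1 blocked (short on type-C units); P4 alone leaves P7 blocked (short on type-C units and type-D units); P1 alone leaves P7 blocked (short on type-C units); P5 alone leaves P7 blocked (short on type-C units); P8 alone leaves P7 blocked (short on type-C units and type-D units).
The survivors complete as P8, P1, P4. Check, step by step (starting from the post-abort pool):
  pool = (3, 0, 3)
  P8: need (1, 0, 0) fits (3, 0, 3); releases (2, 2, 0), pool now (5, 2, 3)
  P1: need (5, 2, 1) fits (5, 2, 3); releases (1, 0, 2), pool now (6, 2, 5)
  P4: need (3, 2, 0) fits (6, 2, 5); releases (0, 3, 1), pool now (6, 5, 6)


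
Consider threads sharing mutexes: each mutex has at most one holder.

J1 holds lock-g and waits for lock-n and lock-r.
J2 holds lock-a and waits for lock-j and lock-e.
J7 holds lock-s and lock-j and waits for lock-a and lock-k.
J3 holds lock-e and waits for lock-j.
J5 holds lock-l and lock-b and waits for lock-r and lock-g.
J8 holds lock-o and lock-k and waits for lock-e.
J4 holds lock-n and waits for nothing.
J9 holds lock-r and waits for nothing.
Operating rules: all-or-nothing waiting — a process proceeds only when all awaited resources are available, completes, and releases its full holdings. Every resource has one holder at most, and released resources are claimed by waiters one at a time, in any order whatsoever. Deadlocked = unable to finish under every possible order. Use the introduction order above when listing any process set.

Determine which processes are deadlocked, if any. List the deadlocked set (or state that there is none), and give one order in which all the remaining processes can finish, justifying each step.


The deadlocked set is J2, J7, J3 and J8.
Key observation: the waits loop around J2 -> J7 -> J2 with no way out; J3 and J8 are caught in further circular waits.
The rest can finish in the order J9, J4, J1, J5.
Walking it through:
  run J9 (it waits on nothing); releases lock-r
  run J4 (it waits on nothing); releases lock-n
  run J1 (all its waits — lock-n and lock-r — are resolved); releases lock-g
  run J5 (all its waits — lock-r and lock-g — are resolved); releases lock-l and lock-b


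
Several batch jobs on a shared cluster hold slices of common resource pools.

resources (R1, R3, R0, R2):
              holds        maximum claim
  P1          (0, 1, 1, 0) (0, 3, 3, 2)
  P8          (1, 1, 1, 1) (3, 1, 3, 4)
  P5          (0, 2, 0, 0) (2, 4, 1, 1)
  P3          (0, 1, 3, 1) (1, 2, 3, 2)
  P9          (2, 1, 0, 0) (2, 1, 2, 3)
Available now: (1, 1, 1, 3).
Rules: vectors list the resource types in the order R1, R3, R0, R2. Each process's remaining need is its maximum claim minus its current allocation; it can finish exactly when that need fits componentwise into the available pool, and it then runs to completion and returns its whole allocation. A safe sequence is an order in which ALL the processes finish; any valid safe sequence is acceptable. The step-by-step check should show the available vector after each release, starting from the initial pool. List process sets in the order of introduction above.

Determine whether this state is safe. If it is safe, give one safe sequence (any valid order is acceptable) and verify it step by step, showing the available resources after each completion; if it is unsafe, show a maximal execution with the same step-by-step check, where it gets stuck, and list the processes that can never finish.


SAFE. One safe sequence: P3, P9, P8, P1, P5.
Key observation: at P3 the run first touches a limit — (1, 1, 0, 1) against (1, 1, 1, 3), exact on a resource it actually requests.
Step-by-step check:
  pool = (1, 1, 1, 3)
  P3 needs (1, 1, 0, 1) <= (1, 1, 1, 3) -> finishes; pool += (0, 1, 3, 1) = (1, 2, 4, 4)
  P9 needs (0, 0, 2, 3) <= (1, 2, 4, 4) -> finishes; pool += (2, 1, 0, 0) = (3, 3, 4, 4)
  P8 needs (2, 0, 2, 3) <= (3, 3, 4, 4) -> finishes; pool += (1, 1, 1, 1) = (4, 4, 5, 5)
  P1 needs (0, 2, 2, 2) <= (4, 4, 5, 5) -> finishes; pool += (0, 1, 1, 0) = (4, 5, 6, 5)
  P5 needs (2, 2, 1, 1) <= (4, 5, 6, 5) -> finishes; pool += (0, 2, 0, 0) = (4, 7, 6, 5)


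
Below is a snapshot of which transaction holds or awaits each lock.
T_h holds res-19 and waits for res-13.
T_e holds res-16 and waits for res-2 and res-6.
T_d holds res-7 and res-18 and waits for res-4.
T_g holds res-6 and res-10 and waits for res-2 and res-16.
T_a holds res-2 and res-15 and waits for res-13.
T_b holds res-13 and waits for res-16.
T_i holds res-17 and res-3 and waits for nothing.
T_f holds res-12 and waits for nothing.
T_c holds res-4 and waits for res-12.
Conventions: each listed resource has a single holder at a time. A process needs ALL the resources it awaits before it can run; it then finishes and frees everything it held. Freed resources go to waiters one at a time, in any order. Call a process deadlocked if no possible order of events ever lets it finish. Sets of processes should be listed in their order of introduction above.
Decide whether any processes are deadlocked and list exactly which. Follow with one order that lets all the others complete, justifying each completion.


Deadlocked: T_h, T_e, T_g, T_a and T_b.
Key observation: along T_e -> T_g -> T_e, each member waits on what the next one holds — a deadlock; T_a and T_b are caught in further circular waits and T_h waits into the deadlock from upstream.
One completion order for the rest: T_i, T_f, T_c, T_d.
Check, step by step:
  T_i waits on nothing -> runs at once and releases res-17 and res-3
  T_f waits on nothing -> runs at once and releases res-12
  T_c waits on res-12 — all released -> runs and releases res-4
  T_d waits on res-4 — all released -> runs and releases res-7 and res-18


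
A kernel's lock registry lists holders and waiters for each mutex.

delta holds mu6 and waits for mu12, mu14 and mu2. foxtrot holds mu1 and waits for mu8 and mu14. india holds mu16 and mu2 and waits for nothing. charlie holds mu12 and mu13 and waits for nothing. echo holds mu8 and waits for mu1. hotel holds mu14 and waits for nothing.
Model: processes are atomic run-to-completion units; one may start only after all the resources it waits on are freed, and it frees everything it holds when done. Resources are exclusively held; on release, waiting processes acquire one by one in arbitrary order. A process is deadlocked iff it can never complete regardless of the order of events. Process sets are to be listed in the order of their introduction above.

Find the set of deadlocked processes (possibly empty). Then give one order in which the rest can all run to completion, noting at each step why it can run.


Deadlocked set: foxtrot and echo.
Key observation: the knot is the closed ring of waits foxtrot -> echo -> foxtrot; no other process is dragged down with it.
One completion order for the rest: hotel, india, charlie, delta.
Check, step by step:
  run hotel (it waits on nothing); releases mu14
  run india (it waits on nothing); releases mu16 and mu2
  run charlie (it waits on nothing); releases mu12 and mu13
  delta: everything it awaited (mu12, mu14 and mu2) is free; runs, freeing mu6
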